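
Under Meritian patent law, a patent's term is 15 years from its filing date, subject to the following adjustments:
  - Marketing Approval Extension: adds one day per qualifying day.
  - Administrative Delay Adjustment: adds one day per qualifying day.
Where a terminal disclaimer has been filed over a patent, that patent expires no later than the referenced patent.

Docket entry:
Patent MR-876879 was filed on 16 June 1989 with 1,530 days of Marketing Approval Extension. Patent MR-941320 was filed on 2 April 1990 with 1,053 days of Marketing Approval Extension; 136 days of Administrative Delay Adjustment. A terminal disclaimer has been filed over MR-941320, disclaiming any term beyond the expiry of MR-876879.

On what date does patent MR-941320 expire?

Natural term of MR-941320:
  Base: filing + 15 years → 2 April 2005.
  Marketing Approval Extension: +1053 days → 19 February 2008.
  Administrative Delay Adjustment: +136 days → 4 July 2008.
Expiry of referenced patent MR-876879:
  Base: filing + 15 years → 16 June 2004.
  Marketing Approval Extension: +1530 days → 24 August 2008.
Terminal disclaimer: MR-941320 expires on the earlier of 4 July 2008 and 24 August 2008.

2008-07-04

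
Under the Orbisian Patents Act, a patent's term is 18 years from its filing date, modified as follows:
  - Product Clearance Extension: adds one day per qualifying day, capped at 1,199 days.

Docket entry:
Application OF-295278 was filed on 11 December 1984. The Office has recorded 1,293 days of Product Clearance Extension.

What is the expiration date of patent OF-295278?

Base term: filing date + 18 years → 11 December 2002.
Product Clearance Extension: 1293 days claimed exceeds the 1199-day cap, so +1199 days → 24 March 2006.

March 24, 2006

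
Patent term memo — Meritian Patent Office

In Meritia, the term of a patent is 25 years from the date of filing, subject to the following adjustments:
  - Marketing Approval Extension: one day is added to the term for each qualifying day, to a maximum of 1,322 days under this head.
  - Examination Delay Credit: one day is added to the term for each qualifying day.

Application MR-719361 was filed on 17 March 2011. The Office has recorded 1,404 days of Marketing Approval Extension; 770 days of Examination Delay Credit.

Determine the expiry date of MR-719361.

2041-12-08

Base term: filing date + 25 years → 17 March 2036.
Marketing Approval Extension: 1404 days claimed exceeds the 1322-day cap, so +1322 days → 30 October 2039.
Examination Delay Credit: +770 days → 8 December 2041.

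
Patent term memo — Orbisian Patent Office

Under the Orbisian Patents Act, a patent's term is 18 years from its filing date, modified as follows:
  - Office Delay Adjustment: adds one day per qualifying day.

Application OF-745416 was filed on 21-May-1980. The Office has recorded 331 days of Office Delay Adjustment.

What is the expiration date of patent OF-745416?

1999-04-17

Base term: filing date + 18 years → 21 May 1998.
Office Delay Adjustment: +331 days → 17 April 1999.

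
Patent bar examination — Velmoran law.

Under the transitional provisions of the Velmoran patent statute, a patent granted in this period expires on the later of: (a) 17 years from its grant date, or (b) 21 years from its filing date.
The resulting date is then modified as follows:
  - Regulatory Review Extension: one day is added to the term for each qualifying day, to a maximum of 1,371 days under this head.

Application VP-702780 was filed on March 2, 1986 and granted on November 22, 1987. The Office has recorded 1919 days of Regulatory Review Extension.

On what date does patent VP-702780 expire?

2010-12-02

(a) grant + 17 years → 22 November 2004.
(b) filing + 21 years → 2 March 2007.
Later of the two: 2 March 2007.
Regulatory Review Extension: 1919 days claimed exceeds the 1371-day cap, so +1371 days → 2 December 2010.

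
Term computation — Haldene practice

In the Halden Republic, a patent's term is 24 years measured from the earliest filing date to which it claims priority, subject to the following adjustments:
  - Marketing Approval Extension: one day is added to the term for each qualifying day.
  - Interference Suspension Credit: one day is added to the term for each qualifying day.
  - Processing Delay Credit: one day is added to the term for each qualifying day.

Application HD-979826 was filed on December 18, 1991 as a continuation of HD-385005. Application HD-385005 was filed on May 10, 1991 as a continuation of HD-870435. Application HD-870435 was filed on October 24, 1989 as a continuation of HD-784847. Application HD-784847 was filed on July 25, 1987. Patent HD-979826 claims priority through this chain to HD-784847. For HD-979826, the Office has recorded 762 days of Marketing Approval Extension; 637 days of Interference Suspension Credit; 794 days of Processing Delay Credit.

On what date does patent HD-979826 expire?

Earliest priority filing: 25 July 1987.
Base term: 25 July 1987 + 24 years → 25 July 2011.
Marketing Approval Extension: +762 days → 25 August 2013.
Interference Suspension Credit: +637 days → 24 May 2015.
Processing Delay Credit: +794 days → 26 July 2017.

2017-07-26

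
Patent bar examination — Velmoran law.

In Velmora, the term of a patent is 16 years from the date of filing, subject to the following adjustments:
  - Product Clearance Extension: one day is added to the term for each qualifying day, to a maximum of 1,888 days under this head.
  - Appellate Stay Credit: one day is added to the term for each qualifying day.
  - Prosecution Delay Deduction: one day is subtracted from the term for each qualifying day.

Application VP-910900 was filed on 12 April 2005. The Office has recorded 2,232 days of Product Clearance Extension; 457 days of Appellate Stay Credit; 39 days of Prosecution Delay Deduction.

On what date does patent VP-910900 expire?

Base term: filing date + 16 years → 12 April 2021.
Product Clearance Extension: 2232 days claimed exceeds the 1888-day cap, so +1888 days → 13 June 2026.
Appellate Stay Credit: +457 days → 13 September 2027.
Prosecution Delay Deduction: −39 days → 5 August 2027.

2027-08-05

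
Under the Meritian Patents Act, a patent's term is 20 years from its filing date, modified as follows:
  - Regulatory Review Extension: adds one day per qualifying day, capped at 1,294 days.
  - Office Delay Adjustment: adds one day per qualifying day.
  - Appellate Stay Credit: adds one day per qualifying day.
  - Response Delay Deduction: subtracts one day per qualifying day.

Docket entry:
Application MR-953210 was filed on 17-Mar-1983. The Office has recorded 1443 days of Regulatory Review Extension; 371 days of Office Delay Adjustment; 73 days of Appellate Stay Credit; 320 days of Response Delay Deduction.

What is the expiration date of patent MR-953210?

2007-02-02

Base term: filing date + 20 years → 17 March 2003.
Regulatory Review Extension: 1443 days claimed exceeds the 1294-day cap, so +1294 days → 1 October 2006.
Office Delay Adjustment: +371 days → 7 October 2007.
Appellate Stay Credit: +73 days → 19 December 2007.
Response Delay Deduction: −320 days → 2 February 2007.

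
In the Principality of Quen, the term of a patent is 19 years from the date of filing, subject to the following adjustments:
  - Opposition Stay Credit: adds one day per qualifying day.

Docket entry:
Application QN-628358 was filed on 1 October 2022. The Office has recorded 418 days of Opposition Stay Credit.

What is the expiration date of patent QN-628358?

Base term: filing date + 19 years → 1 October 2041.
Opposition Stay Credit: +418 days → 23 November 2042.

2042-11-23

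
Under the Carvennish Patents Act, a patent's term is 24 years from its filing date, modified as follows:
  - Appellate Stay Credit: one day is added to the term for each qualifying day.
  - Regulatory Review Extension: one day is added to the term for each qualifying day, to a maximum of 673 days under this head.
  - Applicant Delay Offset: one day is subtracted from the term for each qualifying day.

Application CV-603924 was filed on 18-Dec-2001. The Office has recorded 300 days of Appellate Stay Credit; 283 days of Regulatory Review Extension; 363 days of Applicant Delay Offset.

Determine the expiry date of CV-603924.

Base term: filing date + 24 years → 18 December 2025.
Appellate Stay Credit: +300 days → 14 October 2026.
Regulatory Review Extension: 283 days (within the 673-day cap) → +283 days → 24 July 2027.
Applicant Delay Offset: −363 days → 26 July 2026.

July 26, 2026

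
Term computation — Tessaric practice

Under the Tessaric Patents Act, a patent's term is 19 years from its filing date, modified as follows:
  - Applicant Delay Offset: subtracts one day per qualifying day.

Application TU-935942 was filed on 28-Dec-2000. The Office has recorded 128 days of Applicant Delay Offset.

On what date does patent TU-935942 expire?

2019-08-22

Base term: filing date + 19 years → 28 December 2019.
Applicant Delay Offset: −128 days → 22 August 2019.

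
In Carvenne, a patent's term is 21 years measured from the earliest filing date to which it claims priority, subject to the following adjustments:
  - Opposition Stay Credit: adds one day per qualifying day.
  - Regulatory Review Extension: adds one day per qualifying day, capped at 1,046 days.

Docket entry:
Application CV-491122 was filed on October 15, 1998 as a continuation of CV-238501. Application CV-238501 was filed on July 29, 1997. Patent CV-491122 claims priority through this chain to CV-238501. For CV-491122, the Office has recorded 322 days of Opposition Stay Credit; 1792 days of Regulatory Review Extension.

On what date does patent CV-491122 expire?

2022-04-27

Earliest priority filing: 29 July 1997.
Base term: 29 July 1997 + 21 years → 29 July 2018.
Opposition Stay Credit: +322 days → 16 June 2019.
Regulatory Review Extension: 1792 days claimed exceeds the 1046-day cap, so +1046 days → 27 April 2022.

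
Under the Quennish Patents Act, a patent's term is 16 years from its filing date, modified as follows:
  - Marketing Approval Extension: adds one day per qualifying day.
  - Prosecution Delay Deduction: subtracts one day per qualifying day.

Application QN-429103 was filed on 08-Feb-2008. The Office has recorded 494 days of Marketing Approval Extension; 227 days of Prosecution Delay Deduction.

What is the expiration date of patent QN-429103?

Base term: filing date + 16 years → 8 February 2024.
Marketing Approval Extension: +494 days → 16 June 2025.
Prosecution Delay Deduction: −227 days → 1 November 2024.

2024-11-01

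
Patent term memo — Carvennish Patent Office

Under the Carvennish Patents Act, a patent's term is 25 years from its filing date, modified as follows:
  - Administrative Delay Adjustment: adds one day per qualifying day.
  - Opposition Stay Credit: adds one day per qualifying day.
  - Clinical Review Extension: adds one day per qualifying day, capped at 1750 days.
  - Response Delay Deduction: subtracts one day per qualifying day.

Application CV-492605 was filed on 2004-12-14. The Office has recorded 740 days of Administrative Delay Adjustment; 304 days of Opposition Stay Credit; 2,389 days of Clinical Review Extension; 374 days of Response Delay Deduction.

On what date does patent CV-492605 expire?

Base term: filing date + 25 years → 14 December 2029.
Administrative Delay Adjustment: +740 days → 24 December 2031.
Opposition Stay Credit: +304 days → 23 October 2032.
Clinical Review Extension: 2389 days claimed exceeds the 1750-day cap, so +1750 days → 8 August 2037.
Response Delay Deduction: −374 days → 30 July 2036.

July 30, 2036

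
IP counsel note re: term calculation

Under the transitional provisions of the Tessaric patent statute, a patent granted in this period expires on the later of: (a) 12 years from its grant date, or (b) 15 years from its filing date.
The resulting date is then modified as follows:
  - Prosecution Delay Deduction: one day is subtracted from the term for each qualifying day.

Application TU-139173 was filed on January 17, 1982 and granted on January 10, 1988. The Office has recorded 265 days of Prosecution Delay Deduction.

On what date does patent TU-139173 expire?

(a) grant + 12 years → 10 January 2000.
(b) filing + 15 years → 17 January 1997.
Later of the two: 10 January 2000.
Prosecution Delay Deduction: −265 days → 20 April 1999.

1999-04-20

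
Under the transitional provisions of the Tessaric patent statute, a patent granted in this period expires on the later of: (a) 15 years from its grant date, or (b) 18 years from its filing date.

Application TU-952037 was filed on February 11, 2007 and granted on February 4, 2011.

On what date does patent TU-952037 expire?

(a) grant + 15 years → 4 February 2026.
(b) filing + 18 years → 11 February 2025.
Later of the two: 4 February 2026.

February 4, 2026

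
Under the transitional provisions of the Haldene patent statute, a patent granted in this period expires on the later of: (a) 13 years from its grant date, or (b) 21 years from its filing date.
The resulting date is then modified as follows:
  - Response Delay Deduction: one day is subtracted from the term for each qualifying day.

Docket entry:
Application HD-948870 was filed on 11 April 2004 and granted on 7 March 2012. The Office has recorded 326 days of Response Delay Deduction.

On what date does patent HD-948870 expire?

May 20, 2024

(a) grant + 13 years → 7 March 2025.
(b) filing + 21 years → 11 April 2025.
Later of the two: 11 April 2025.
Response Delay Deduction: −326 days → 20 May 2024.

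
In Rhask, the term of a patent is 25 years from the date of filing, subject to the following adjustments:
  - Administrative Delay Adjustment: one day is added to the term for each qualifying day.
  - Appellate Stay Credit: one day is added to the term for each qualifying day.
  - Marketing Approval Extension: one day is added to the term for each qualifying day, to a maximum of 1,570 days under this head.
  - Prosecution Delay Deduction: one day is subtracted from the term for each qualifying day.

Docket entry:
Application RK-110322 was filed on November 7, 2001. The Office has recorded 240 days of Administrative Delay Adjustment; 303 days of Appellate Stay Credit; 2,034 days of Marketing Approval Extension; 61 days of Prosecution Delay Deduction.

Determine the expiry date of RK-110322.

2032-06-20

Base term: filing date + 25 years → 7 November 2026.
Administrative Delay Adjustment: +240 days → 5 July 2027.
Appellate Stay Credit: +303 days → 3 May 2028.
Marketing Approval Extension: 2034 days claimed exceeds the 1570-day cap, so +1570 days → 20 August 2032.
Prosecution Delay Deduction: −61 days → 20 June 2032.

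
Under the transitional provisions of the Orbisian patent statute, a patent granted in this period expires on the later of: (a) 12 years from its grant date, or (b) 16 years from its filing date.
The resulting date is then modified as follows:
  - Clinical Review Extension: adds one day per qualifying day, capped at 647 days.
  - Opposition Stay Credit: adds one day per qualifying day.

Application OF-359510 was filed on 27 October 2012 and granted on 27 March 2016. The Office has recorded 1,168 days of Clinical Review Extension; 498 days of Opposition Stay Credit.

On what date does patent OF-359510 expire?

2031-12-16

(a) grant + 12 years → 27 March 2028.
(b) filing + 16 years → 27 October 2028.
Later of the two: 27 October 2028.
Clinical Review Extension: 1168 days claimed exceeds the 647-day cap, so +647 days → 5 August 2030.
Opposition Stay Credit: +498 days → 16 December 2031.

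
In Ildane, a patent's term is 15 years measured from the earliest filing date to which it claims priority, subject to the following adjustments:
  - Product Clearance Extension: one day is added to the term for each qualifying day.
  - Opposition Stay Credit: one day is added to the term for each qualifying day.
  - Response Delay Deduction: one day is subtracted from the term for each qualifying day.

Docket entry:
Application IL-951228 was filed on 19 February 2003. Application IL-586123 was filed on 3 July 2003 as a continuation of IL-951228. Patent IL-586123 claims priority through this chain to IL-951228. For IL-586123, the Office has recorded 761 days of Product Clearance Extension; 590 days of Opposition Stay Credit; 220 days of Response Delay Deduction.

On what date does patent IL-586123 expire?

2021-03-26

Earliest priority filing: 19 February 2003.
Base term: 19 February 2003 + 15 years → 19 February 2018.
Product Clearance Extension: +761 days → 21 March 2020.
Opposition Stay Credit: +590 days → 1 November 2021.
Response Delay Deduction: −220 days → 26 March 2021.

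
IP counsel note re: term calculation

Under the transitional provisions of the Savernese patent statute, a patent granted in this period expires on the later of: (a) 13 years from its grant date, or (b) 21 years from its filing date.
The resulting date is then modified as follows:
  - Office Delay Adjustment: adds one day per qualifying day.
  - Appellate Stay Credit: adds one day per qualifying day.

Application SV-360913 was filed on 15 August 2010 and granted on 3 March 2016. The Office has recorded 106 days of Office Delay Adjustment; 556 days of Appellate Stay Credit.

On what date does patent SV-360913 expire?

June 7, 2033

(a) grant + 13 years → 3 March 2029.
(b) filing + 21 years → 15 August 2031.
Later of the two: 15 August 2031.
Office Delay Adjustment: +106 days → 29 November 2031.
Appellate Stay Credit: +556 days → 7 June 2033.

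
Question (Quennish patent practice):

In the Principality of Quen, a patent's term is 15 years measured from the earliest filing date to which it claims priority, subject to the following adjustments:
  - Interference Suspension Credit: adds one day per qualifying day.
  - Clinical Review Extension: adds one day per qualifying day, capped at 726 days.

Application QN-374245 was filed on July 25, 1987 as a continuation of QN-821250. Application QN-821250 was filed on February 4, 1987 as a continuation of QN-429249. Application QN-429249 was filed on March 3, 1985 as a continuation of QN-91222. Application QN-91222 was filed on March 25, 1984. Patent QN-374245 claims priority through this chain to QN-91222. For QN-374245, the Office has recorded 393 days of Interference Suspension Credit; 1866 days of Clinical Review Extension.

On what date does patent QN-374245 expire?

2002-04-17

Earliest priority filing: 25 March 1984.
Base term: 25 March 1984 + 15 years → 25 March 1999.
Interference Suspension Credit: +393 days → 21 April 2000.
Clinical Review Extension: 1866 days claimed exceeds the 726-day cap, so +726 days → 17 April 2002.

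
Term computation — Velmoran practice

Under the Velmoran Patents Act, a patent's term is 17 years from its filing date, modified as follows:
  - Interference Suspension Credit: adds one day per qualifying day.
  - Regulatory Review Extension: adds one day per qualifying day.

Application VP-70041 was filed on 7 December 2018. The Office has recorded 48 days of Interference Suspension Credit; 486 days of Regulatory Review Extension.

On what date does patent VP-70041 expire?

May 24, 2037

Base term: filing date + 17 years → 7 December 2035.
Interference Suspension Credit: +48 days → 24 January 2036.
Regulatory Review Extension: +486 days → 24 May 2037.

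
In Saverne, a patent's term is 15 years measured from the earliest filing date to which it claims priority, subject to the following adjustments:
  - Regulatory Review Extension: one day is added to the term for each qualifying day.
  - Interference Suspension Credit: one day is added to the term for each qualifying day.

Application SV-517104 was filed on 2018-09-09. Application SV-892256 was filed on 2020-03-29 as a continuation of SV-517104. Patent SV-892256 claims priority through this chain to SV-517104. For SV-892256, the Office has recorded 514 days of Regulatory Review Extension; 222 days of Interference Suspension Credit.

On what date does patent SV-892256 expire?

Earliest priority filing: 9 September 2018.
Base term: 9 September 2018 + 15 years → 9 September 2033.
Regulatory Review Extension: +514 days → 5 February 2035.
Interference Suspension Credit: +222 days → 15 September 2035.

September 15, 2035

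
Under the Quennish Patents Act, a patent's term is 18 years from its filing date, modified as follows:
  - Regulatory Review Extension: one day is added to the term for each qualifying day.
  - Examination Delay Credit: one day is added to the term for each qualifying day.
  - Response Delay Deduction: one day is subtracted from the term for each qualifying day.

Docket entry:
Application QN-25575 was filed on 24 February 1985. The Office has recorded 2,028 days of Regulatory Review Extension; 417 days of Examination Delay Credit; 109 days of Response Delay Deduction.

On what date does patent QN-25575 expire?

July 18, 2009

Base term: filing date + 18 years → 24 February 2003.
Regulatory Review Extension: +2028 days → 13 September 2008.
Examination Delay Credit: +417 days → 4 November 2009.
Response Delay Deduction: −109 days → 18 July 2009.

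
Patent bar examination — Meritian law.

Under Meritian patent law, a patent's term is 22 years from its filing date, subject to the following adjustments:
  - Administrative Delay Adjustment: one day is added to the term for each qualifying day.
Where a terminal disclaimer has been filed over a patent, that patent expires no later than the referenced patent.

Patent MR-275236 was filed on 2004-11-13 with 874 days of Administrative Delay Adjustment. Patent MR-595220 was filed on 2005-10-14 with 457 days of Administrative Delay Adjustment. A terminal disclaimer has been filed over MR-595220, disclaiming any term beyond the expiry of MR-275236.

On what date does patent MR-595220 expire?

Natural term of MR-595220:
  Base: filing + 22 years → 14 October 2027.
  Administrative Delay Adjustment: +457 days → 13 January 2029.
Expiry of referenced patent MR-275236:
  Base: filing + 22 years → 13 November 2026.
  Administrative Delay Adjustment: +874 days → 5 April 2029.
Terminal disclaimer: MR-595220 expires on the earlier of 13 January 2029 and 5 April 2029.

January 13, 2029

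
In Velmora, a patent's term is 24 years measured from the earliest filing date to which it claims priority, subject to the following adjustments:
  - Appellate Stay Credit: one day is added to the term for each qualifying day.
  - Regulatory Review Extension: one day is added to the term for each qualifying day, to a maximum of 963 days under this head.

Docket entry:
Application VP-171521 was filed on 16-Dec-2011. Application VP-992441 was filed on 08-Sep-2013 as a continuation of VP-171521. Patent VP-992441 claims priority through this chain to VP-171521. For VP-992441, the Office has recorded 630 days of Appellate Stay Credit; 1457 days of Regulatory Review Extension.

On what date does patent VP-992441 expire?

2040-04-26

Earliest priority filing: 16 December 2011.
Base term: 16 December 2011 + 24 years → 16 December 2035.
Appellate Stay Credit: +630 days → 6 September 2037.
Regulatory Review Extension: 1457 days claimed exceeds the 963-day cap, so +963 days → 26 April 2040.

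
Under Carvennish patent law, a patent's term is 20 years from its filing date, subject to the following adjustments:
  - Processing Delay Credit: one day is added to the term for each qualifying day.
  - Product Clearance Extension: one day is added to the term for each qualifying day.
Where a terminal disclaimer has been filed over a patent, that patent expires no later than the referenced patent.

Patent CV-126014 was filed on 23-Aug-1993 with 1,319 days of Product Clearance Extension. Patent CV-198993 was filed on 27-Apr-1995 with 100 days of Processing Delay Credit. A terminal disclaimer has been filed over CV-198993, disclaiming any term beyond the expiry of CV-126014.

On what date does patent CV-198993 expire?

August 5, 2015

Natural term of CV-198993:
  Base: filing + 20 years → 27 April 2015.
  Processing Delay Credit: +100 days → 5 August 2015.
Expiry of referenced patent CV-126014:
  Base: filing + 20 years → 23 August 2013.
  Product Clearance Extension: +1319 days → 3 April 2017.
Terminal disclaimer: CV-198993 expires on the earlier of 5 August 2015 and 3 April 2017.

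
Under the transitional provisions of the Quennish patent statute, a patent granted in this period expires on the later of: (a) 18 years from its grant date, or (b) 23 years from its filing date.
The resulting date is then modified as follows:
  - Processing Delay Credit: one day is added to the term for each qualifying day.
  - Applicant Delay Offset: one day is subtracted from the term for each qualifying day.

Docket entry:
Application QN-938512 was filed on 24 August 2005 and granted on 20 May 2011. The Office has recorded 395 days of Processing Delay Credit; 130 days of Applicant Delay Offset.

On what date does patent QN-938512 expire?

(a) grant + 18 years → 20 May 2029.
(b) filing + 23 years → 24 August 2028.
Later of the two: 20 May 2029.
Processing Delay Credit: +395 days → 19 June 2030.
Applicant Delay Offset: −130 days → 9 February 2030.

February 9, 2030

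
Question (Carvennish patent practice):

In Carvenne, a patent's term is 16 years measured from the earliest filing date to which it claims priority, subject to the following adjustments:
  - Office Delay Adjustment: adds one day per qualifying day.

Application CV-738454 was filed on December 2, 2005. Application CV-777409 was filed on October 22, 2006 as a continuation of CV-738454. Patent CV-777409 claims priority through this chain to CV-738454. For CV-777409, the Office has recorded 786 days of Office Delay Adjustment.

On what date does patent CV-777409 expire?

January 27, 2024

Earliest priority filing: 2 December 2005.
Base term: 2 December 2005 + 16 years → 2 December 2021.
Office Delay Adjustment: +786 days → 27 January 2024.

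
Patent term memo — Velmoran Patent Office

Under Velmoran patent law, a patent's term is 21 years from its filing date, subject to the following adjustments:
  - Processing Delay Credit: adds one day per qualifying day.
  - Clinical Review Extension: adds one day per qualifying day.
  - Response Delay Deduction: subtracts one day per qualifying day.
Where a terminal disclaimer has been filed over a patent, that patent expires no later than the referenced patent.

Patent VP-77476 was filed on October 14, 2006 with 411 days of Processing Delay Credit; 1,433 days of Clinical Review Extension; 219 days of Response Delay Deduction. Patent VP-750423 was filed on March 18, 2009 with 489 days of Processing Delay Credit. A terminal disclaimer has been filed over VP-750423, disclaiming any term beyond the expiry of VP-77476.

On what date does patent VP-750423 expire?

Natural term of VP-750423:
  Base: filing + 21 years → 18 March 2030.
  Processing Delay Credit: +489 days → 20 July 2031.
Expiry of referenced patent VP-77476:
  Base: filing + 21 years → 14 October 2027.
  Processing Delay Credit: +411 days → 28 November 2028.
  Clinical Review Extension: +1433 days → 31 October 2032.
  Response Delay Deduction: −219 days → 26 March 2032.
Terminal disclaimer: VP-750423 expires on the earlier of 20 July 2031 and 26 March 2032.

2031-07-20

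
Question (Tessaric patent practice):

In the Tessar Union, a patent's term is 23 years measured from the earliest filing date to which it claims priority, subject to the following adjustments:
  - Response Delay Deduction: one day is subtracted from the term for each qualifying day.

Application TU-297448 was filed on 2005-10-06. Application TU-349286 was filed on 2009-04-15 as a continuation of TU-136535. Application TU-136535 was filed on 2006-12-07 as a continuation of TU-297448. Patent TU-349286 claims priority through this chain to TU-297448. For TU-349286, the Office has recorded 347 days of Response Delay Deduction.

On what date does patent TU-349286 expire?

Earliest priority filing: 6 October 2005.
Base term: 6 October 2005 + 23 years → 6 October 2028.
Response Delay Deduction: −347 days → 25 October 2027.

2027-10-25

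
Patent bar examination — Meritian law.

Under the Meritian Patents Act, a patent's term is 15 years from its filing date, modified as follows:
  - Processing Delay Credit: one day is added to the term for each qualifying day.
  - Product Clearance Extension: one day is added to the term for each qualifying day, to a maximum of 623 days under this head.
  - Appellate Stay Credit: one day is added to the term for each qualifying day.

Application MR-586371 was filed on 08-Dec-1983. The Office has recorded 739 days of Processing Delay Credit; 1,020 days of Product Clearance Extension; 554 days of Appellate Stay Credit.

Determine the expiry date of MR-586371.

Base term: filing date + 15 years → 8 December 1998.
Processing Delay Credit: +739 days → 16 December 2000.
Product Clearance Extension: 1020 days claimed exceeds the 623-day cap, so +623 days → 31 August 2002.
Appellate Stay Credit: +554 days → 7 March 2004.

2004-03-07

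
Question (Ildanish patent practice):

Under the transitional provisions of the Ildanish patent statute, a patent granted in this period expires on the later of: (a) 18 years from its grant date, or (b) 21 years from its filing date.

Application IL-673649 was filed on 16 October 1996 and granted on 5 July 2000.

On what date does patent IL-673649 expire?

July 5, 2018

(a) grant + 18 years → 5 July 2018.
(b) filing + 21 years → 16 October 2017.
Later of the two: 5 July 2018.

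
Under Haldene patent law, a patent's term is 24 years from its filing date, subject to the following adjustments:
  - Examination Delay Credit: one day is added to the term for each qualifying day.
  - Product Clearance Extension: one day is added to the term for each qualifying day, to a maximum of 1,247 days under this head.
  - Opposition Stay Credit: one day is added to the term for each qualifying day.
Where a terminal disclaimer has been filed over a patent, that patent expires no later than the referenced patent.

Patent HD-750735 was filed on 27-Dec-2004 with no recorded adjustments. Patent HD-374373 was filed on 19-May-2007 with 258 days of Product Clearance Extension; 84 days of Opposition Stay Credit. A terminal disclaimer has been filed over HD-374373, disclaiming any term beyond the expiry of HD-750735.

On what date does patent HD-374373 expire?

Natural term of HD-374373:
  Base: filing + 24 years → 19 May 2031.
  Product Clearance Extension: 258 days (within the 1247-day cap) → +258 days → 1 February 2032.
  Opposition Stay Credit: +84 days → 25 April 2032.
Expiry of referenced patent HD-750735:
  Base: filing + 24 years → 27 December 2028.
Terminal disclaimer: HD-374373 expires on the earlier of 25 April 2032 and 27 December 2028.

December 27, 2028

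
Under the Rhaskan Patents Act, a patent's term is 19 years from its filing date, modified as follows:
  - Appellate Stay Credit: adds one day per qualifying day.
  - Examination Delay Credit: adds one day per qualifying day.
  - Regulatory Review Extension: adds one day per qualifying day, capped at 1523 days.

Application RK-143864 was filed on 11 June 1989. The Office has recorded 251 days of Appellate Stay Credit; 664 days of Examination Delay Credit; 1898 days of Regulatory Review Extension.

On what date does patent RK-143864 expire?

2015-02-13

Base term: filing date + 19 years → 11 June 2008.
Appellate Stay Credit: +251 days → 17 February 2009.
Examination Delay Credit: +664 days → 13 December 2010.
Regulatory Review Extension: 1898 days claimed exceeds the 1523-day cap, so +1523 days → 13 February 2015.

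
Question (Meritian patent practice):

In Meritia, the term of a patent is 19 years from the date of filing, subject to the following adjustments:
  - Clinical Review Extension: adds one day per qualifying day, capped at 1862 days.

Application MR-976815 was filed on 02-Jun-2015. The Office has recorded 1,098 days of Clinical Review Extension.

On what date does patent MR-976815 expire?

Base term: filing date + 19 years → 2 June 2034.
Clinical Review Extension: 1098 days (within the 1862-day cap) → +1098 days → 4 June 2037.

June 4, 2037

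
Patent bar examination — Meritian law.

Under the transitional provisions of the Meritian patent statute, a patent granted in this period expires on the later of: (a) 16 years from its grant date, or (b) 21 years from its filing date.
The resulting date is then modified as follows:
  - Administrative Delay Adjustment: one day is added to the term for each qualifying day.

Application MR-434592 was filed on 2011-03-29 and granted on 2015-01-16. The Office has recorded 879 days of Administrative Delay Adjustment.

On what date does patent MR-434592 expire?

August 25, 2034

(a) grant + 16 years → 16 January 2031.
(b) filing + 21 years → 29 March 2032.
Later of the two: 29 March 2032.
Administrative Delay Adjustment: +879 days → 25 August 2034.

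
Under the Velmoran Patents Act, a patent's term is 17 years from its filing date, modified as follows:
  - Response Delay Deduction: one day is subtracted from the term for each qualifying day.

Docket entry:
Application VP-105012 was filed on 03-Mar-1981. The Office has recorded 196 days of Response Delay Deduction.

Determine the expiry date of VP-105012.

Base term: filing date + 17 years → 3 March 1998.
Response Delay Deduction: −196 days → 19 August 1997.

August 19, 1997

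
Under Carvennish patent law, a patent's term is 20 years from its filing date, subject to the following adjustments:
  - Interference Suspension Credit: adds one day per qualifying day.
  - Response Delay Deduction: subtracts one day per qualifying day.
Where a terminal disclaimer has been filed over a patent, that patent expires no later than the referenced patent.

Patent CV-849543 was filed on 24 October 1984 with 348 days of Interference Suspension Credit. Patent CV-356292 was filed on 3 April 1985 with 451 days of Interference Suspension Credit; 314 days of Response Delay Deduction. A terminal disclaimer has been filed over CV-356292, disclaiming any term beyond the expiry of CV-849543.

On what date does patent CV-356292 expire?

Natural term of CV-356292:
  Base: filing + 20 years → 3 April 2005.
  Interference Suspension Credit: +451 days → 28 June 2006.
  Response Delay Deduction: −314 days → 18 August 2005.
Expiry of referenced patent CV-849543:
  Base: filing + 20 years → 24 October 2004.
  Interference Suspension Credit: +348 days → 7 October 2005.
Terminal disclaimer: CV-356292 expires on the earlier of 18 August 2005 and 7 October 2005.

August 18, 2005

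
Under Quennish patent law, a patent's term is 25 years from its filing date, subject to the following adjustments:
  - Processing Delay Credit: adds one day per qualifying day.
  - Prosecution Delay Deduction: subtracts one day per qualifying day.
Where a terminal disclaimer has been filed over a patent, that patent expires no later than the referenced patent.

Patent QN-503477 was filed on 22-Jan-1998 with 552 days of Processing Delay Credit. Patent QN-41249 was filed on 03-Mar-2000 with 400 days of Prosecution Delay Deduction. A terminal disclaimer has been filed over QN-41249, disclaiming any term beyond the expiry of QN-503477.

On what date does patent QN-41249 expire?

January 28, 2024

Natural term of QN-41249:
  Base: filing + 25 years → 3 March 2025.
  Prosecution Delay Deduction: −400 days → 28 January 2024.
Expiry of referenced patent QN-503477:
  Base: filing + 25 years → 22 January 2023.
  Processing Delay Credit: +552 days → 27 July 2024.
Terminal disclaimer: QN-41249 expires on the earlier of 28 January 2024 and 27 July 2024.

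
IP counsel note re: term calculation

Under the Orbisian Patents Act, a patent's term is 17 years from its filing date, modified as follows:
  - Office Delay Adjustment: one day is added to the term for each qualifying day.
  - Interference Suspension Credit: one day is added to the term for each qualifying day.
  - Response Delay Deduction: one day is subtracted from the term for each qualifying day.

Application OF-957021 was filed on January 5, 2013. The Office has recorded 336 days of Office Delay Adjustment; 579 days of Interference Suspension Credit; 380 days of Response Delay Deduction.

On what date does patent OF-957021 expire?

June 24, 2031

Base term: filing date + 17 years → 5 January 2030.
Office Delay Adjustment: +336 days → 7 December 2030.
Interference Suspension Credit: +579 days → 8 July 2032.
Response Delay Deduction: −380 days → 24 June 2031.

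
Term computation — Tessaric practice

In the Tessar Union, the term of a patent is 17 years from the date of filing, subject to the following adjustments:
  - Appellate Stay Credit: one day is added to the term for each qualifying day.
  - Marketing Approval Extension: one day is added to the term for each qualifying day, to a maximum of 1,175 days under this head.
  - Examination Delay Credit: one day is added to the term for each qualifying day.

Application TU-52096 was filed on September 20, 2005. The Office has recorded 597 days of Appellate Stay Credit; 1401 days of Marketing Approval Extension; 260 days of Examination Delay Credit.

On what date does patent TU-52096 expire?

2028-04-13

Base term: filing date + 17 years → 20 September 2022.
Appellate Stay Credit: +597 days → 9 May 2024.
Marketing Approval Extension: 1401 days claimed exceeds the 1175-day cap, so +1175 days → 28 July 2027.
Examination Delay Credit: +260 days → 13 April 2028.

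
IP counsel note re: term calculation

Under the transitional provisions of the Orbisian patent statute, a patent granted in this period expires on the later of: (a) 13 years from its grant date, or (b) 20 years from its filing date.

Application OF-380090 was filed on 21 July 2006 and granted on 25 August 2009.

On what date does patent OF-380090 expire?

(a) grant + 13 years → 25 August 2022.
(b) filing + 20 years → 21 July 2026.
Later of the two: 21 July 2026.

July 21, 2026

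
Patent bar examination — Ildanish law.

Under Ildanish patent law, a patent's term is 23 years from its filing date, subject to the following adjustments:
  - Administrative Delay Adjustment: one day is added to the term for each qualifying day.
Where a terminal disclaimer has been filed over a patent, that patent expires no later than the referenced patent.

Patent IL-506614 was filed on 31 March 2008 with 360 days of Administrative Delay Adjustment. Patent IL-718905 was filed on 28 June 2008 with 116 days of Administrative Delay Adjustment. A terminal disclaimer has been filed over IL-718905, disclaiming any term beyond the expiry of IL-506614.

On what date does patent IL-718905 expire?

October 22, 2031

Natural term of IL-718905:
  Base: filing + 23 years → 28 June 2031.
  Administrative Delay Adjustment: +116 days → 22 October 2031.
Expiry of referenced patent IL-506614:
  Base: filing + 23 years → 31 March 2031.
  Administrative Delay Adjustment: +360 days → 25 March 2032.
Terminal disclaimer: IL-718905 expires on the earlier of 22 October 2031 and 25 March 2032.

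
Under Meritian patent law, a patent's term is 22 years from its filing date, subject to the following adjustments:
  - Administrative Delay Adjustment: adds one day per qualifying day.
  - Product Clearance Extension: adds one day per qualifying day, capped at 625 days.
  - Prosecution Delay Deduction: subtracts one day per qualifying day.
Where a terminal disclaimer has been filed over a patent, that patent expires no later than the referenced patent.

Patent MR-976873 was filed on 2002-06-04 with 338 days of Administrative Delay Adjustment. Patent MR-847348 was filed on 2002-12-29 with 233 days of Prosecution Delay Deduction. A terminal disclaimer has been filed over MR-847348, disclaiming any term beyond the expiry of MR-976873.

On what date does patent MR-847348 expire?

Natural term of MR-847348:
  Base: filing + 22 years → 29 December 2024.
  Prosecution Delay Deduction: −233 days → 10 May 2024.
Expiry of referenced patent MR-976873:
  Base: filing + 22 years → 4 June 2024.
  Administrative Delay Adjustment: +338 days → 8 May 2025.
Terminal disclaimer: MR-847348 expires on the earlier of 10 May 2024 and 8 May 2025.

May 10, 2024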